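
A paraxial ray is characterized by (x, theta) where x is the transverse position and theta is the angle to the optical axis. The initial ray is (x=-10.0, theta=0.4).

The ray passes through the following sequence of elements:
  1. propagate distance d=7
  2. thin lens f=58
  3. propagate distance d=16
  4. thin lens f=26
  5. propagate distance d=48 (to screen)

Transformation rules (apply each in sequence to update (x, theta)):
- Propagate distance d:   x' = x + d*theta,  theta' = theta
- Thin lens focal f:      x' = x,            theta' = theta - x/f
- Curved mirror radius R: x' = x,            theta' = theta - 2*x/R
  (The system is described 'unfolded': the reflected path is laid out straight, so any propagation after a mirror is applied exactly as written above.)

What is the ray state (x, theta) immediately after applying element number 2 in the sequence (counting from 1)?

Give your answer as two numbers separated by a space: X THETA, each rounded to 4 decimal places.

Answer: -7.2000 0.5241

Derivation:
Initial: x=-10.0000 theta=0.4000
After 1 (propagate distance d=7): x=-7.2000 theta=0.4000
After 2 (thin lens f=58): x=-7.2000 theta=76/145 (≈0.5241)
Rounded to 4 decimal places: x = -7.2000, theta = 0.5241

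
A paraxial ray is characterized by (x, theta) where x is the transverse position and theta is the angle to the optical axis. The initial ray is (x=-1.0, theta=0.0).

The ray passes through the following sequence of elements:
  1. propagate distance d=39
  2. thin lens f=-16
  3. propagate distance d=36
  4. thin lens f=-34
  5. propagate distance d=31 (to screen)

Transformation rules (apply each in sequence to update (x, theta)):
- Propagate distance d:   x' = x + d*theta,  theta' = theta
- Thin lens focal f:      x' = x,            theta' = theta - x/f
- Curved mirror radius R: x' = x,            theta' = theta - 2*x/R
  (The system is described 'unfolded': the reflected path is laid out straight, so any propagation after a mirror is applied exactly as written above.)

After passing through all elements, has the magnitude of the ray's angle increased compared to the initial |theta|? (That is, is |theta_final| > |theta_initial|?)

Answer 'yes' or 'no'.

Initial: x=-1.0000 theta=0.0000
After 1 (propagate distance d=39): x=-1.0000 theta=0.0000
After 2 (thin lens f=-16): x=-1.0000 theta=-0.0625
After 3 (propagate distance d=36): x=-3.2500 theta=-0.0625
After 4 (thin lens f=-34): x=-3.2500 theta=-43/272 (≈-0.1581)
After 5 (propagate distance d=31 (to screen)): x=-2217/272 (≈-8.1507) theta=-43/272 (≈-0.1581)
|theta_initial|=0.0000 |theta_final|=43/272 (≈0.1581) -> increased

Answer: yes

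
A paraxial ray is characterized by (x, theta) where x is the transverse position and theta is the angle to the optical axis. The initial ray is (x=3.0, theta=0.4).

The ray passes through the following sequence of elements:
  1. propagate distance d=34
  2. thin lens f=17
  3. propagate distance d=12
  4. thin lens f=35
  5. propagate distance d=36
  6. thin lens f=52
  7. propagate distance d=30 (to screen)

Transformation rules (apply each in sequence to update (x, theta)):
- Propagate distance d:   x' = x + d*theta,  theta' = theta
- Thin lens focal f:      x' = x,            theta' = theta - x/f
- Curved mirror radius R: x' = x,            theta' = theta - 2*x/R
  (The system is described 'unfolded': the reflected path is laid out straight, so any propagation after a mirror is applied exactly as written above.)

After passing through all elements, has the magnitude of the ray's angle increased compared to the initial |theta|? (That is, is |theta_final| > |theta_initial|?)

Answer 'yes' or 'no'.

Initial: x=3.0000 theta=0.4000
After 1 (propagate distance d=34): x=16.6000 theta=0.4000
After 2 (thin lens f=17): x=16.6000 theta=-49/85 (≈-0.5765)
After 3 (propagate distance d=12): x=823/85 (≈9.6824) theta=-49/85 (≈-0.5765)
After 4 (thin lens f=35): x=823/85 (≈9.6824) theta=-2538/2975 (≈-0.8531)
After 5 (propagate distance d=36): x=-62563/2975 (≈-21.0296) theta=-2538/2975 (≈-0.8531)
After 6 (thin lens f=52): x=-62563/2975 (≈-21.0296) theta=-69413/154700 (≈-0.4487)
After 7 (propagate distance d=30 (to screen)): x=-381119/11050 (≈-34.4904) theta=-69413/154700 (≈-0.4487)
|theta_initial|=0.4000 |theta_final|=69413/154700 (≈0.4487) -> increased

Answer: yes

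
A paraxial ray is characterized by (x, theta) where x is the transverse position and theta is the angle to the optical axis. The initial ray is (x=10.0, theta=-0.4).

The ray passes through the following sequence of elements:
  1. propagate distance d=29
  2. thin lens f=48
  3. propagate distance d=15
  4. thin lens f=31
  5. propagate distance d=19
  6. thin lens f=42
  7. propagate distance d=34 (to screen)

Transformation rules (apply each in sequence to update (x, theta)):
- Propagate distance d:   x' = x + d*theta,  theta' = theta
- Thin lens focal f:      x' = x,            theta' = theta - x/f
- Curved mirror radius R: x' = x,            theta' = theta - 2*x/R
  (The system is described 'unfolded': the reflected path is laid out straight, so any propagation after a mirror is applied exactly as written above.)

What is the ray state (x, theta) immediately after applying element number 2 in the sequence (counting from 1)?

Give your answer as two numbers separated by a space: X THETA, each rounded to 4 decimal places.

Initial: x=10.0000 theta=-0.4000
After 1 (propagate distance d=29): x=-1.6000 theta=-0.4000
After 2 (thin lens f=48): x=-1.6000 theta=-11/30 (≈-0.3667)
Rounded to 4 decimal places: x = -1.6000, theta = -0.3667

Answer: -1.6000 -0.3667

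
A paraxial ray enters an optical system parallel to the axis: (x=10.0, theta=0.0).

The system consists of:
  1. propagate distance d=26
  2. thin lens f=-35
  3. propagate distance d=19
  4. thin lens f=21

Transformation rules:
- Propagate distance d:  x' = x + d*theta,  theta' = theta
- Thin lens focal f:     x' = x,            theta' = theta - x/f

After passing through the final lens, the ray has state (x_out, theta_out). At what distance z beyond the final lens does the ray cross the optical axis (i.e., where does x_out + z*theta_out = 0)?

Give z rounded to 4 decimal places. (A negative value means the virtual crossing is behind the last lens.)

Initial: x=10.0000 theta=0.0000
After 1 (propagate distance d=26): x=10.0000 theta=0.0000
After 2 (thin lens f=-35): x=10.0000 theta=2/7 (≈0.2857)
After 3 (propagate distance d=19): x=108/7 (≈15.4286) theta=2/7 (≈0.2857)
After 4 (thin lens f=21): x=108/7 (≈15.4286) theta=-22/49 (≈-0.4490)
z_focus = -x_out/theta_out = -(108/7)/(-22/49) = 378/11 ≈ 34.3636
Rounded to 4 decimal places: z = 34.3636

Answer: 34.3636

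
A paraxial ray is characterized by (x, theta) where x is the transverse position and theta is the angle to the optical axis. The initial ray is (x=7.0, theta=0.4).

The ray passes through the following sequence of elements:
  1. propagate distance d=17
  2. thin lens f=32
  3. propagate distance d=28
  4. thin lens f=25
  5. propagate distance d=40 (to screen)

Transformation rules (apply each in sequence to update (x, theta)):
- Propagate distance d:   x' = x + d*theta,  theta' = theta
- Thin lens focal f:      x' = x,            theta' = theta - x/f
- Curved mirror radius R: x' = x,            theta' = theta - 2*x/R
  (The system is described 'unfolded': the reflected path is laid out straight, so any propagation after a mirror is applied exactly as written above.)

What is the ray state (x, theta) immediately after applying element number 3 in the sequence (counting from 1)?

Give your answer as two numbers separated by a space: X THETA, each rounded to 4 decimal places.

Initial: x=7.0000 theta=0.4000
After 1 (propagate distance d=17): x=13.8000 theta=0.4000
After 2 (thin lens f=32): x=13.8000 theta=-1/32 (≈-0.0313)
After 3 (propagate distance d=28): x=12.9250 theta=-1/32 (≈-0.0313)
Rounded to 4 decimal places: x = 12.9250, theta = -0.0313

Answer: 12.9250 -0.0313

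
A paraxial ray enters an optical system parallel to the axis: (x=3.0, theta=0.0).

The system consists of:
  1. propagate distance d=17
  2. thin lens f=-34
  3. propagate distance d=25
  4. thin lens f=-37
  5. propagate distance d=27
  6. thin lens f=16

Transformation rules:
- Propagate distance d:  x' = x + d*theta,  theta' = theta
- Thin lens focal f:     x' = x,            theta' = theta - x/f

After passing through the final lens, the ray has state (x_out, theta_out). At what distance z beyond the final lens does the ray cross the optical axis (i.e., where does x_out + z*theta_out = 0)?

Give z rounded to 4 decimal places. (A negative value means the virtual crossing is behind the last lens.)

Initial: x=3.0000 theta=0.0000
After 1 (propagate distance d=17): x=3.0000 theta=0.0000
After 2 (thin lens f=-34): x=3.0000 theta=3/34 (≈0.0882)
After 3 (propagate distance d=25): x=177/34 (≈5.2059) theta=3/34 (≈0.0882)
After 4 (thin lens f=-37): x=177/34 (≈5.2059) theta=144/629 (≈0.2289)
After 5 (propagate distance d=27): x=14325/1258 (≈11.3871) theta=144/629 (≈0.2289)
After 6 (thin lens f=16): x=14325/1258 (≈11.3871) theta=-9717/20128 (≈-0.4828)
z_focus = -x_out/theta_out = -(14325/1258)/(-9717/20128) = 76400/3239 ≈ 23.5875
Rounded to 4 decimal places: z = 23.5875

Answer: 23.5875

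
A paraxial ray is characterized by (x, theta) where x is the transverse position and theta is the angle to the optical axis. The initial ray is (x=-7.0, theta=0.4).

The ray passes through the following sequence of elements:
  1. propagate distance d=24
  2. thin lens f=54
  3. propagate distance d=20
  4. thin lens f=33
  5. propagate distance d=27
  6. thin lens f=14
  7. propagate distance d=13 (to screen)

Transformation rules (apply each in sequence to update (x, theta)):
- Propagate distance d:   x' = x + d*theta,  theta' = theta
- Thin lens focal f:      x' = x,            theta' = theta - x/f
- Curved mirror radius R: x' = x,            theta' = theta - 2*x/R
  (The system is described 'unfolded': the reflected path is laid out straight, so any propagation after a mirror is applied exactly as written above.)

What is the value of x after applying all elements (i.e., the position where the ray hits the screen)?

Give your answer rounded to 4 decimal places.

Answer: 1.5814

Derivation:
Initial: x=-7.0000 theta=0.4000
After 1 (propagate distance d=24): x=2.6000 theta=0.4000
After 2 (thin lens f=54): x=2.6000 theta=19/54 (≈0.3519)
After 3 (propagate distance d=20): x=1301/135 (≈9.6370) theta=19/54 (≈0.3519)
After 4 (thin lens f=33): x=1301/135 (≈9.6370) theta=533/8910 (≈0.0598)
After 5 (propagate distance d=27): x=33419/2970 (≈11.2522) theta=533/8910 (≈0.0598)
After 6 (thin lens f=14): x=33419/2970 (≈11.2522) theta=-18559/24948 (≈-0.7439)
After 7 (propagate distance d=13 (to screen)): x=17933/11340 (≈1.5814) theta=-18559/24948 (≈-0.7439)
Rounded to 4 decimal places: x = 1.5814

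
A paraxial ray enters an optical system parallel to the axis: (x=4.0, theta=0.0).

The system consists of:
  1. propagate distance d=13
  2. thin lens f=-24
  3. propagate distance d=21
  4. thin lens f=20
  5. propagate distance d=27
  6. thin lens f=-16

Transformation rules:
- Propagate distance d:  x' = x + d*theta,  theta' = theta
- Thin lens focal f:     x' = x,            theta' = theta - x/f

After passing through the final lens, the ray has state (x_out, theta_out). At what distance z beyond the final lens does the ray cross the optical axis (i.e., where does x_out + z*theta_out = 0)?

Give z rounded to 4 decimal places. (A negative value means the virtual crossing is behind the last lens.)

Initial: x=4.0000 theta=0.0000
After 1 (propagate distance d=13): x=4.0000 theta=0.0000
After 2 (thin lens f=-24): x=4.0000 theta=1/6 (≈0.1667)
After 3 (propagate distance d=21): x=7.5000 theta=1/6 (≈0.1667)
After 4 (thin lens f=20): x=7.5000 theta=-5/24 (≈-0.2083)
After 5 (propagate distance d=27): x=1.8750 theta=-5/24 (≈-0.2083)
After 6 (thin lens f=-16): x=1.8750 theta=-35/384 (≈-0.0911)
z_focus = -x_out/theta_out = -(1.8750)/(-35/384) = 144/7 ≈ 20.5714
Rounded to 4 decimal places: z = 20.5714

Answer: 20.5714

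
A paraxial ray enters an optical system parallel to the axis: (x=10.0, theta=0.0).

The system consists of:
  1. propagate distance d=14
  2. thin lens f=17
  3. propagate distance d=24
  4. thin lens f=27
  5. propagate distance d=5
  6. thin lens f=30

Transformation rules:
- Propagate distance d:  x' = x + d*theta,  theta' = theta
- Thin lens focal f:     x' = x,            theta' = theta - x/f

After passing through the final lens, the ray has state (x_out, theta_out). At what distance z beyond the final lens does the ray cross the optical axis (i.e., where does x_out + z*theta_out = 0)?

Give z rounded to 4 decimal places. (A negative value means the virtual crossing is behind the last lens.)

Initial: x=10.0000 theta=0.0000
After 1 (propagate distance d=14): x=10.0000 theta=0.0000
After 2 (thin lens f=17): x=10.0000 theta=-10/17 (≈-0.5882)
After 3 (propagate distance d=24): x=-70/17 (≈-4.1176) theta=-10/17 (≈-0.5882)
After 4 (thin lens f=27): x=-70/17 (≈-4.1176) theta=-200/459 (≈-0.4357)
After 5 (propagate distance d=5): x=-170/27 (≈-6.2963) theta=-200/459 (≈-0.4357)
After 6 (thin lens f=30): x=-170/27 (≈-6.2963) theta=-311/1377 (≈-0.2259)
z_focus = -x_out/theta_out = -(-170/27)/(-311/1377) = -8670/311 ≈ -27.8778
Rounded to 4 decimal places: z = -27.8778

Answer: -27.8778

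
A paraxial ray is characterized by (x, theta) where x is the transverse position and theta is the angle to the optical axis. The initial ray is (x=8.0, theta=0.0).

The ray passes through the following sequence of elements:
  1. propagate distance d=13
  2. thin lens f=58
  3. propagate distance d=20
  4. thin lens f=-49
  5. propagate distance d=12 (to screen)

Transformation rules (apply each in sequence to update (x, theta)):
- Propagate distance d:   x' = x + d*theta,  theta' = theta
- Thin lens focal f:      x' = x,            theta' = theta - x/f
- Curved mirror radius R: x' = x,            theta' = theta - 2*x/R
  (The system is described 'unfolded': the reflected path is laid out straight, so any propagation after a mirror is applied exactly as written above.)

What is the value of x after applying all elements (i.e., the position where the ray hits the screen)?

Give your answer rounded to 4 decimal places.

Initial: x=8.0000 theta=0.0000
After 1 (propagate distance d=13): x=8.0000 theta=0.0000
After 2 (thin lens f=58): x=8.0000 theta=-4/29 (≈-0.1379)
After 3 (propagate distance d=20): x=152/29 (≈5.2414) theta=-4/29 (≈-0.1379)
After 4 (thin lens f=-49): x=152/29 (≈5.2414) theta=-44/1421 (≈-0.0310)
After 5 (propagate distance d=12 (to screen)): x=6920/1421 (≈4.8698) theta=-44/1421 (≈-0.0310)
Rounded to 4 decimal places: x = 4.8698

Answer: 4.8698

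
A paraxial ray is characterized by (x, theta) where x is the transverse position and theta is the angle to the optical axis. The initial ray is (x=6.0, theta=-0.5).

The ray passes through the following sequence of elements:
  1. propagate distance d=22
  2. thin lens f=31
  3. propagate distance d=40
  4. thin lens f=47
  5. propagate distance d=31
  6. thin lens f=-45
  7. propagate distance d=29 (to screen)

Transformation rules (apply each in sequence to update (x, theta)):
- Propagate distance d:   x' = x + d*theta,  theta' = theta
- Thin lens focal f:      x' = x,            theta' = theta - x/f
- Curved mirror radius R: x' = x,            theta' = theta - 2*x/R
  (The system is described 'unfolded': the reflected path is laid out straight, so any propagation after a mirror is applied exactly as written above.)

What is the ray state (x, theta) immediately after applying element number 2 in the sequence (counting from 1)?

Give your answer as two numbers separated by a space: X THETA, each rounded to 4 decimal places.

Answer: -5.0000 -0.3387

Derivation:
Initial: x=6.0000 theta=-0.5000
After 1 (propagate distance d=22): x=-5.0000 theta=-0.5000
After 2 (thin lens f=31): x=-5.0000 theta=-21/62 (≈-0.3387)
Rounded to 4 decimal places: x = -5.0000, theta = -0.3387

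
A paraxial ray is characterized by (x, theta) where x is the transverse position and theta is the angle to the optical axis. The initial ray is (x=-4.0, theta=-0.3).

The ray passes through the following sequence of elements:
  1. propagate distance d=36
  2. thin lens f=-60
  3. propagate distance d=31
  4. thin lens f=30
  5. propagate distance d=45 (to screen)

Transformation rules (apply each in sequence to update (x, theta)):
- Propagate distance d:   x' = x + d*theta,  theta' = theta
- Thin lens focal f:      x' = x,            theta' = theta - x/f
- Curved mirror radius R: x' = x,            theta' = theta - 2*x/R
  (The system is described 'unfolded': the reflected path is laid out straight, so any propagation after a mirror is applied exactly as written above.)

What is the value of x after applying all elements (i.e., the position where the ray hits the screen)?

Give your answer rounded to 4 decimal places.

Initial: x=-4.0000 theta=-0.3000
After 1 (propagate distance d=36): x=-14.8000 theta=-0.3000
After 2 (thin lens f=-60): x=-14.8000 theta=-41/75 (≈-0.5467)
After 3 (propagate distance d=31): x=-2381/75 (≈-31.7467) theta=-41/75 (≈-0.5467)
After 4 (thin lens f=30): x=-2381/75 (≈-31.7467) theta=1151/2250 (≈0.5116)
After 5 (propagate distance d=45 (to screen)): x=-1309/150 (≈-8.7267) theta=1151/2250 (≈0.5116)
Rounded to 4 decimal places: x = -8.7267

Answer: -8.7267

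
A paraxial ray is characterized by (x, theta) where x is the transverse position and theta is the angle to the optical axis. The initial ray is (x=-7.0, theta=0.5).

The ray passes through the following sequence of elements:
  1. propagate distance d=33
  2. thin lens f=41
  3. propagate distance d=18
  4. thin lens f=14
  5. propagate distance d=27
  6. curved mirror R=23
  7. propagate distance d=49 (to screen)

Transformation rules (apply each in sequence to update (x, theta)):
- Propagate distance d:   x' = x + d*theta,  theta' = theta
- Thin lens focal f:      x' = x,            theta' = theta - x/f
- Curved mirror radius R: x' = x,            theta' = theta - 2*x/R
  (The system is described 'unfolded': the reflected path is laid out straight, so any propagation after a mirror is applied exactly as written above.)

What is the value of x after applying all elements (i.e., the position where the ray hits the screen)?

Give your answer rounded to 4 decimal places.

Initial: x=-7.0000 theta=0.5000
After 1 (propagate distance d=33): x=9.5000 theta=0.5000
After 2 (thin lens f=41): x=9.5000 theta=11/41 (≈0.2683)
After 3 (propagate distance d=18): x=1175/82 (≈14.3293) theta=11/41 (≈0.2683)
After 4 (thin lens f=14): x=1175/82 (≈14.3293) theta=-867/1148 (≈-0.7552)
After 5 (propagate distance d=27): x=-6959/1148 (≈-6.0618) theta=-867/1148 (≈-0.7552)
After 6 (curved mirror R=23): x=-6959/1148 (≈-6.0618) theta=-6023/26404 (≈-0.2281)
After 7 (propagate distance d=49 (to screen)): x=-113796/6601 (≈-17.2392) theta=-6023/26404 (≈-0.2281)
Rounded to 4 decimal places: x = -17.2392

Answer: -17.2392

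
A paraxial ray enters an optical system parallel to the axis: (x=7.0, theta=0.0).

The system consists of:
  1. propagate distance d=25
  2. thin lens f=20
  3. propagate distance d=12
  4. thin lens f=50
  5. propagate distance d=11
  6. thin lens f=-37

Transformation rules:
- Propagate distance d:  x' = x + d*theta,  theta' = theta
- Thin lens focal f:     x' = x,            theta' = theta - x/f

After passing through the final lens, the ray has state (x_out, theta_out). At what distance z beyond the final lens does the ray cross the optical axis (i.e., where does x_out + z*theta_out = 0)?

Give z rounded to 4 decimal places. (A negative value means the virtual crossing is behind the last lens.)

Answer: -3.6938

Derivation:
Initial: x=7.0000 theta=0.0000
After 1 (propagate distance d=25): x=7.0000 theta=0.0000
After 2 (thin lens f=20): x=7.0000 theta=-0.3500
After 3 (propagate distance d=12): x=2.8000 theta=-0.3500
After 4 (thin lens f=50): x=2.8000 theta=-0.4060
After 5 (propagate distance d=11): x=-1.6660 theta=-0.4060
After 6 (thin lens f=-37): x=-1.6660 theta=-2086/4625 (≈-0.4510)
z_focus = -x_out/theta_out = -(-1.6660)/(-2086/4625) = -4403/1192 ≈ -3.6938
Rounded to 4 decimal places: z = -3.6938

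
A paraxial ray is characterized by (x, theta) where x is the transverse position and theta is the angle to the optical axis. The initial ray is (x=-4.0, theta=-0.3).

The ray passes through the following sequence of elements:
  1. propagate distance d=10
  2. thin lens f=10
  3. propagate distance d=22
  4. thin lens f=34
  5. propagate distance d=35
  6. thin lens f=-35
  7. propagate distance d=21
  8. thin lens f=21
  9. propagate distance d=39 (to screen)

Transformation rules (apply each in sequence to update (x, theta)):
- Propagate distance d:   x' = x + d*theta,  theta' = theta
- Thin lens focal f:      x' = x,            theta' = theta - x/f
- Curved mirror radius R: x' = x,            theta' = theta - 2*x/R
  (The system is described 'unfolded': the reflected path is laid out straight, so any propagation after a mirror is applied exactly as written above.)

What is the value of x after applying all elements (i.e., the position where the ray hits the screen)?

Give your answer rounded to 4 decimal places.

Initial: x=-4.0000 theta=-0.3000
After 1 (propagate distance d=10): x=-7.0000 theta=-0.3000
After 2 (thin lens f=10): x=-7.0000 theta=0.4000
After 3 (propagate distance d=22): x=1.8000 theta=0.4000
After 4 (thin lens f=34): x=1.8000 theta=59/170 (≈0.3471)
After 5 (propagate distance d=35): x=2371/170 (≈13.9471) theta=59/170 (≈0.3471)
After 6 (thin lens f=-35): x=2371/170 (≈13.9471) theta=2218/2975 (≈0.7455)
After 7 (propagate distance d=21): x=25163/850 (≈29.6035) theta=2218/2975 (≈0.7455)
After 8 (thin lens f=21): x=25163/850 (≈29.6035) theta=-2371/3570 (≈-0.6641)
After 9 (propagate distance d=39 (to screen)): x=11013/2975 (≈3.7018) theta=-2371/3570 (≈-0.6641)
Rounded to 4 decimal places: x = 3.7018

Answer: 3.7018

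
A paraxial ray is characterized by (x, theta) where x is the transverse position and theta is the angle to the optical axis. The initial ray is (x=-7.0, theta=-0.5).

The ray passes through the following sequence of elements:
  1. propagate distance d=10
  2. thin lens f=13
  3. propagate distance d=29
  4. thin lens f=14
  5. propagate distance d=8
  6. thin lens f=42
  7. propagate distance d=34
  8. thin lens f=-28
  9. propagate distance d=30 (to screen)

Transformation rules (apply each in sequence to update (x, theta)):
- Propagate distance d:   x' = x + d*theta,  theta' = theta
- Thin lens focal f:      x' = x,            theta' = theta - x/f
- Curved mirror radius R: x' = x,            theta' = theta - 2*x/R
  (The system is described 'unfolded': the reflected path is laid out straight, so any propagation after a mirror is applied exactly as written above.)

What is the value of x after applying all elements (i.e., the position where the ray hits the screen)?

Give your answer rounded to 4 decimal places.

Initial: x=-7.0000 theta=-0.5000
After 1 (propagate distance d=10): x=-12.0000 theta=-0.5000
After 2 (thin lens f=13): x=-12.0000 theta=11/26 (≈0.4231)
After 3 (propagate distance d=29): x=7/26 (≈0.2692) theta=11/26 (≈0.4231)
After 4 (thin lens f=14): x=7/26 (≈0.2692) theta=21/52 (≈0.4038)
After 5 (propagate distance d=8): x=3.5000 theta=21/52 (≈0.4038)
After 6 (thin lens f=42): x=3.5000 theta=25/78 (≈0.3205)
After 7 (propagate distance d=34): x=1123/78 (≈14.3974) theta=25/78 (≈0.3205)
After 8 (thin lens f=-28): x=1123/78 (≈14.3974) theta=1823/2184 (≈0.8347)
After 9 (propagate distance d=30 (to screen)): x=43067/1092 (≈39.4386) theta=1823/2184 (≈0.8347)
Rounded to 4 decimal places: x = 39.4386

Answer: 39.4386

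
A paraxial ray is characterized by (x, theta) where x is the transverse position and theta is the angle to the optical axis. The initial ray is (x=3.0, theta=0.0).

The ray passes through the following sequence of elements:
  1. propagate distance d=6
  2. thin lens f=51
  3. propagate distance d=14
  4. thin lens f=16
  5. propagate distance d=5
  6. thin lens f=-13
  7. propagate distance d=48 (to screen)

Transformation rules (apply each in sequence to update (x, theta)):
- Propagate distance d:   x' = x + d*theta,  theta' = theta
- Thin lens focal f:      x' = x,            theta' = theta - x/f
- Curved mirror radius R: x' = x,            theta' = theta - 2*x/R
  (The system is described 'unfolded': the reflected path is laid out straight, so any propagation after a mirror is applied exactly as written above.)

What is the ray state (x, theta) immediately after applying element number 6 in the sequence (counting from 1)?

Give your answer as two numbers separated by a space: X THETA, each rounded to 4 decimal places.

Answer: 1.2022 -0.1024

Derivation:
Initial: x=3.0000 theta=0.0000
After 1 (propagate distance d=6): x=3.0000 theta=0.0000
After 2 (thin lens f=51): x=3.0000 theta=-1/17 (≈-0.0588)
After 3 (propagate distance d=14): x=37/17 (≈2.1765) theta=-1/17 (≈-0.0588)
After 4 (thin lens f=16): x=37/17 (≈2.1765) theta=-53/272 (≈-0.1949)
After 5 (propagate distance d=5): x=327/272 (≈1.2022) theta=-53/272 (≈-0.1949)
After 6 (thin lens f=-13): x=327/272 (≈1.2022) theta=-181/1768 (≈-0.1024)
Rounded to 4 decimal places: x = 1.2022, theta = -0.1024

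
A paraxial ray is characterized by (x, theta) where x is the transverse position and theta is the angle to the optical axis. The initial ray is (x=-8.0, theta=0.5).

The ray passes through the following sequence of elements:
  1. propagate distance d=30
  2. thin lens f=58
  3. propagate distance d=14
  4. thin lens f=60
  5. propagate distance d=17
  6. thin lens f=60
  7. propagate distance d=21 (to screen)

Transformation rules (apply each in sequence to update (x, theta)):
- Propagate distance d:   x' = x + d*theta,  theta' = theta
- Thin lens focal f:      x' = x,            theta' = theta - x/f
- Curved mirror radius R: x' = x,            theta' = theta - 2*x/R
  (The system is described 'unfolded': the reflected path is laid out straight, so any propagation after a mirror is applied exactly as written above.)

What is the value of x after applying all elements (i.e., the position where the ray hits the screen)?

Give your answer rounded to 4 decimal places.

Initial: x=-8.0000 theta=0.5000
After 1 (propagate distance d=30): x=7.0000 theta=0.5000
After 2 (thin lens f=58): x=7.0000 theta=11/29 (≈0.3793)
After 3 (propagate distance d=14): x=357/29 (≈12.3103) theta=11/29 (≈0.3793)
After 4 (thin lens f=60): x=357/29 (≈12.3103) theta=101/580 (≈0.1741)
After 5 (propagate distance d=17): x=8857/580 (≈15.2707) theta=101/580 (≈0.1741)
After 6 (thin lens f=60): x=8857/580 (≈15.2707) theta=-2797/34800 (≈-0.0804)
After 7 (propagate distance d=21 (to screen)): x=157561/11600 (≈13.5828) theta=-2797/34800 (≈-0.0804)
Rounded to 4 decimal places: x = 13.5828

Answer: 13.5828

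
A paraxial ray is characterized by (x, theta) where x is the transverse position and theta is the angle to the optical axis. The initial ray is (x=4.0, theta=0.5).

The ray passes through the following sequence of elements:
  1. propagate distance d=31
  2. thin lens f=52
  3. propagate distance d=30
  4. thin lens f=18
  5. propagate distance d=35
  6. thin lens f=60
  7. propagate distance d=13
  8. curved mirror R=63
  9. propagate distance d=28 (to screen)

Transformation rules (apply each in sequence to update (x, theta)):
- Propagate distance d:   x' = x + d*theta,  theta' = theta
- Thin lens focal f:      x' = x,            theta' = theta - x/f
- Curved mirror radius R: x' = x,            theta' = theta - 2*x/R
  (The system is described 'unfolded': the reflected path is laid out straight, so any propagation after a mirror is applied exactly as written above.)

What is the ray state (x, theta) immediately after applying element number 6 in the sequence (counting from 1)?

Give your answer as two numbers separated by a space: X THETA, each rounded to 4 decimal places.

Initial: x=4.0000 theta=0.5000
After 1 (propagate distance d=31): x=19.5000 theta=0.5000
After 2 (thin lens f=52): x=19.5000 theta=0.1250
After 3 (propagate distance d=30): x=23.2500 theta=0.1250
After 4 (thin lens f=18): x=23.2500 theta=-7/6 (≈-1.1667)
After 5 (propagate distance d=35): x=-211/12 (≈-17.5833) theta=-7/6 (≈-1.1667)
After 6 (thin lens f=60): x=-211/12 (≈-17.5833) theta=-629/720 (≈-0.8736)
Rounded to 4 decimal places: x = -17.5833, theta = -0.8736

Answer: -17.5833 -0.8736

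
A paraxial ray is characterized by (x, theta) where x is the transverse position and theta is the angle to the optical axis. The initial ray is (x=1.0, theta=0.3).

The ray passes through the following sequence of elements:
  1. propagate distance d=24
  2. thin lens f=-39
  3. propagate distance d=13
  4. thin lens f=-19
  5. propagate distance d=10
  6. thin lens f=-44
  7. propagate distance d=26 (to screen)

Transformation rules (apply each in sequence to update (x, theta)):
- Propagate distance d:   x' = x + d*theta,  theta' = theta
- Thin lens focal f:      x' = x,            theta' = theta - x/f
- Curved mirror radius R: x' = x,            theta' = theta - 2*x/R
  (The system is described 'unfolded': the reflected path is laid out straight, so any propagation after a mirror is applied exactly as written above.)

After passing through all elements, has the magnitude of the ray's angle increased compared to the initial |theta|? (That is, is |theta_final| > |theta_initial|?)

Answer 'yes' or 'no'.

Answer: yes

Derivation:
Initial: x=1.0000 theta=0.3000
After 1 (propagate distance d=24): x=8.2000 theta=0.3000
After 2 (thin lens f=-39): x=8.2000 theta=199/390 (≈0.5103)
After 3 (propagate distance d=13): x=89/6 (≈14.8333) theta=199/390 (≈0.5103)
After 4 (thin lens f=-19): x=89/6 (≈14.8333) theta=4783/3705 (≈1.2910)
After 5 (propagate distance d=10): x=13705/494 (≈27.7429) theta=4783/3705 (≈1.2910)
After 6 (thin lens f=-44): x=13705/494 (≈27.7429) theta=626479/326040 (≈1.9215)
After 7 (propagate distance d=26 (to screen)): x=12666877/163020 (≈77.7014) theta=626479/326040 (≈1.9215)
|theta_initial|=0.3000 |theta_final|=626479/326040 (≈1.9215) -> increased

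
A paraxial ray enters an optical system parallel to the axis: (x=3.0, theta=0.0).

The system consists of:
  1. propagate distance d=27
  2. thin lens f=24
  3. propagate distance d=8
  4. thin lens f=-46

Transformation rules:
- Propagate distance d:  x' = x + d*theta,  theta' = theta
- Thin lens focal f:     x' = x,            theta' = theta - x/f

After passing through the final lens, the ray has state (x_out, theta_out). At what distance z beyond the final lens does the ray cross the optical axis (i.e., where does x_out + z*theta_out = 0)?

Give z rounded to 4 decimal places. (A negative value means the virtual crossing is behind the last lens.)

Answer: 24.5333

Derivation:
Initial: x=3.0000 theta=0.0000
After 1 (propagate distance d=27): x=3.0000 theta=0.0000
After 2 (thin lens f=24): x=3.0000 theta=-0.1250
After 3 (propagate distance d=8): x=2.0000 theta=-0.1250
After 4 (thin lens f=-46): x=2.0000 theta=-15/184 (≈-0.0815)
z_focus = -x_out/theta_out = -(2.0000)/(-15/184) = 368/15 ≈ 24.5333
Rounded to 4 decimal places: z = 24.5333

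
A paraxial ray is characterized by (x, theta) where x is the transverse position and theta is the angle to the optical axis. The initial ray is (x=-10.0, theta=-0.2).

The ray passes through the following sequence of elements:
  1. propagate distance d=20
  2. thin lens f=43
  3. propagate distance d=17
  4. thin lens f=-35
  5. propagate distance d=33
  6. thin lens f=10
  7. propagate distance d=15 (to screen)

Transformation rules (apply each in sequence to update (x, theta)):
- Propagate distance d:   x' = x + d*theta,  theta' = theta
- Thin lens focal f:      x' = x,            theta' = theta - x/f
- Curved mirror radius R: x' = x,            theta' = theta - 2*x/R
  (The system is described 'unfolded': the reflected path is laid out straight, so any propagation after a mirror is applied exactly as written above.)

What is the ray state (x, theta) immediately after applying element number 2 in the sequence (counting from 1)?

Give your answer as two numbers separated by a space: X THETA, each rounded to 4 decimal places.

Answer: -14.0000 0.1256

Derivation:
Initial: x=-10.0000 theta=-0.2000
After 1 (propagate distance d=20): x=-14.0000 theta=-0.2000
After 2 (thin lens f=43): x=-14.0000 theta=27/215 (≈0.1256)
Rounded to 4 decimal places: x = -14.0000, theta = 0.1256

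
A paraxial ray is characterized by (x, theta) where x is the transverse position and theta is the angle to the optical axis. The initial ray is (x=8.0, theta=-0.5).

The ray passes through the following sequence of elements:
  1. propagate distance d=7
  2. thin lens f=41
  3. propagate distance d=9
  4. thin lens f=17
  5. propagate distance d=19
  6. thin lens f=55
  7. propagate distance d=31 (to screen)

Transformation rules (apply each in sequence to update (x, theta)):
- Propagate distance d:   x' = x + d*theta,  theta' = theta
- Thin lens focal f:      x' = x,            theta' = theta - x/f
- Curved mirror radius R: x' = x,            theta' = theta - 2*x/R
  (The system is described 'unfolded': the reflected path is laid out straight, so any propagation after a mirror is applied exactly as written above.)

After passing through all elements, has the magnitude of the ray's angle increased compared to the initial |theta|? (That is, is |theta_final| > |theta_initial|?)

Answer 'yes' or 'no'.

Initial: x=8.0000 theta=-0.5000
After 1 (propagate distance d=7): x=4.5000 theta=-0.5000
After 2 (thin lens f=41): x=4.5000 theta=-25/41 (≈-0.6098)
After 3 (propagate distance d=9): x=-81/82 (≈-0.9878) theta=-25/41 (≈-0.6098)
After 4 (thin lens f=17): x=-81/82 (≈-0.9878) theta=-769/1394 (≈-0.5516)
After 5 (propagate distance d=19): x=-7994/697 (≈-11.4692) theta=-769/1394 (≈-0.5516)
After 6 (thin lens f=55): x=-7994/697 (≈-11.4692) theta=-26307/76670 (≈-0.3431)
After 7 (propagate distance d=31 (to screen)): x=-1694857/76670 (≈-22.1059) theta=-26307/76670 (≈-0.3431)
|theta_initial|=0.5000 |theta_final|=26307/76670 (≈0.3431) -> not increased

Answer: no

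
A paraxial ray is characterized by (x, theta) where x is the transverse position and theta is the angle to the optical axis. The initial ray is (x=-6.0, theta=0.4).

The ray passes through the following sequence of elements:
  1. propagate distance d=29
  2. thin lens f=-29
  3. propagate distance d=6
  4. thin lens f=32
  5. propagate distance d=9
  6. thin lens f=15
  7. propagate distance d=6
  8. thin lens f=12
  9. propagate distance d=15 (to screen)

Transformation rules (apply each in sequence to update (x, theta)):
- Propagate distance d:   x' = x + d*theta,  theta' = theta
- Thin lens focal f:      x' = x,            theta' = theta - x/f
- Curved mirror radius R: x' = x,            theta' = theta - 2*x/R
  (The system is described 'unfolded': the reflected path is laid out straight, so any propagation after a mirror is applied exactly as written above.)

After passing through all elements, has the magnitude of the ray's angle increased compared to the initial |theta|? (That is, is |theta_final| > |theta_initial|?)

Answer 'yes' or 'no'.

Answer: yes

Derivation:
Initial: x=-6.0000 theta=0.4000
After 1 (propagate distance d=29): x=5.6000 theta=0.4000
After 2 (thin lens f=-29): x=5.6000 theta=86/145 (≈0.5931)
After 3 (propagate distance d=6): x=1328/145 (≈9.1586) theta=86/145 (≈0.5931)
After 4 (thin lens f=32): x=1328/145 (≈9.1586) theta=89/290 (≈0.3069)
After 5 (propagate distance d=9): x=3457/290 (≈11.9207) theta=89/290 (≈0.3069)
After 6 (thin lens f=15): x=3457/290 (≈11.9207) theta=-1061/2175 (≈-0.4878)
After 7 (propagate distance d=6): x=13041/1450 (≈8.9938) theta=-1061/2175 (≈-0.4878)
After 8 (thin lens f=12): x=13041/1450 (≈8.9938) theta=-21529/17400 (≈-1.2373)
After 9 (propagate distance d=15 (to screen)): x=-55481/5800 (≈-9.5657) theta=-21529/17400 (≈-1.2373)
|theta_initial|=0.4000 |theta_final|=21529/17400 (≈1.2373) -> increased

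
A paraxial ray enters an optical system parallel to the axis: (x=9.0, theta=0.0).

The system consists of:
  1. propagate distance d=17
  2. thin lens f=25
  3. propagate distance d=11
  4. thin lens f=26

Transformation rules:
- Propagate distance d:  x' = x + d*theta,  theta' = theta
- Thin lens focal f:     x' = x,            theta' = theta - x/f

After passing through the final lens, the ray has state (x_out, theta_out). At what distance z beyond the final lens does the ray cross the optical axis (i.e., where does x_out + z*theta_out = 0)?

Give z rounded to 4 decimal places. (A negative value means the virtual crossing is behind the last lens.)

Initial: x=9.0000 theta=0.0000
After 1 (propagate distance d=17): x=9.0000 theta=0.0000
After 2 (thin lens f=25): x=9.0000 theta=-0.3600
After 3 (propagate distance d=11): x=5.0400 theta=-0.3600
After 4 (thin lens f=26): x=5.0400 theta=-36/65 (≈-0.5538)
z_focus = -x_out/theta_out = -(5.0400)/(-36/65) = 9.1000
Rounded to 4 decimal places: z = 9.1000

Answer: 9.1000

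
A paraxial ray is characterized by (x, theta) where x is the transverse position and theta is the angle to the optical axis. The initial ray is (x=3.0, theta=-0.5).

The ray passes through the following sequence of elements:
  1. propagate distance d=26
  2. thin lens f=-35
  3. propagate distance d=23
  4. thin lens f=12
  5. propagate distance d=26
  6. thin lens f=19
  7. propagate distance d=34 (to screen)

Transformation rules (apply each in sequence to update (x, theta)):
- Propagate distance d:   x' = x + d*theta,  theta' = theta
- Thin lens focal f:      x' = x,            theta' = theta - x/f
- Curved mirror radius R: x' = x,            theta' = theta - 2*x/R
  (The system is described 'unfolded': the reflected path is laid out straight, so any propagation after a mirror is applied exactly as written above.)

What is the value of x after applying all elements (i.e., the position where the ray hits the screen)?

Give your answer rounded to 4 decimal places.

Answer: 43.0940

Derivation:
Initial: x=3.0000 theta=-0.5000
After 1 (propagate distance d=26): x=-10.0000 theta=-0.5000
After 2 (thin lens f=-35): x=-10.0000 theta=-11/14 (≈-0.7857)
After 3 (propagate distance d=23): x=-393/14 (≈-28.0714) theta=-11/14 (≈-0.7857)
After 4 (thin lens f=12): x=-393/14 (≈-28.0714) theta=87/56 (≈1.5536)
After 5 (propagate distance d=26): x=345/28 (≈12.3214) theta=87/56 (≈1.5536)
After 6 (thin lens f=19): x=345/28 (≈12.3214) theta=963/1064 (≈0.9051)
After 7 (propagate distance d=34 (to screen)): x=11463/266 (≈43.0940) theta=963/1064 (≈0.9051)
Rounded to 4 decimal places: x = 43.0940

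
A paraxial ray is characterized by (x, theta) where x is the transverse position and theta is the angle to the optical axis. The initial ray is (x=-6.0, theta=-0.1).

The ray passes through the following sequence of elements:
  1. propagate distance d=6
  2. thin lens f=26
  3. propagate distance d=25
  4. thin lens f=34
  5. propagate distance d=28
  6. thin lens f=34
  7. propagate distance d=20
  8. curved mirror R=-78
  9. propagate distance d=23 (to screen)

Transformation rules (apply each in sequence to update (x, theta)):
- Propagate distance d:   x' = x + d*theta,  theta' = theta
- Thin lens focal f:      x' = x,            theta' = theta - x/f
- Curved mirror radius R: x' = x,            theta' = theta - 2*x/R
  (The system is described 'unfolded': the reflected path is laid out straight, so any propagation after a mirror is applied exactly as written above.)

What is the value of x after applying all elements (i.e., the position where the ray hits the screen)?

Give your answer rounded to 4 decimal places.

Answer: 12.7845

Derivation:
Initial: x=-6.0000 theta=-0.1000
After 1 (propagate distance d=6): x=-6.6000 theta=-0.1000
After 2 (thin lens f=26): x=-6.6000 theta=2/13 (≈0.1538)
After 3 (propagate distance d=25): x=-179/65 (≈-2.7538) theta=2/13 (≈0.1538)
After 4 (thin lens f=34): x=-179/65 (≈-2.7538) theta=519/2210 (≈0.2348)
After 5 (propagate distance d=28): x=4223/1105 (≈3.8217) theta=519/2210 (≈0.2348)
After 6 (thin lens f=34): x=4223/1105 (≈3.8217) theta=460/3757 (≈0.1224)
After 7 (propagate distance d=20): x=117791/18785 (≈6.2705) theta=460/3757 (≈0.1224)
After 8 (curved mirror R=-78): x=117791/18785 (≈6.2705) theta=207491/732615 (≈0.2832)
After 9 (propagate distance d=23 (to screen)): x=9366142/732615 (≈12.7845) theta=207491/732615 (≈0.2832)
Rounded to 4 decimal places: x = 12.7845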